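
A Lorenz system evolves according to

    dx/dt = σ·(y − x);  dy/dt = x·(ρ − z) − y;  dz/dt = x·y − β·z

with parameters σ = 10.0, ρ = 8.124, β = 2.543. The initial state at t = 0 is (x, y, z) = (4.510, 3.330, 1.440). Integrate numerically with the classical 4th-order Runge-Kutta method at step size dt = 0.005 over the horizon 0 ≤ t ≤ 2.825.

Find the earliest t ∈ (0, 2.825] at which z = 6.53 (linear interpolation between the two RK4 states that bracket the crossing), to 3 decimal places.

t=0.000: state=(4.510, 3.330, 1.440)
step 1 (dt=0.005): k1=(-11.800, 26.815, 11.356), k2=(-10.835, 26.423, 11.486), k3=(-10.869, 26.439, 11.489), k4=(-9.935, 26.063, 11.618); state += dt/6·(k1+2k2+2k3+k4)
t=0.005: state=(4.456, 3.462, 1.497)
t=0.010: state=(4.410, 3.591, 1.556)
t=0.015: state=(4.374, 3.716, 1.616)
continuing one RK4 step at a time; state shown every 20 steps (Δt=0.1):
t=0.100: state=(4.610, 5.522, 2.879)
t=0.200: state=(5.784, 7.026, 5.171)
t=0.245: state=(6.302, 7.329, 6.468)
next step: t=0.250: state=(6.353, 7.342, 6.617) — z has crossed 6.53
linear interpolation between t=0.245 (6.46792) and t=0.250 (6.61683) → t≈0.247

t = 0.247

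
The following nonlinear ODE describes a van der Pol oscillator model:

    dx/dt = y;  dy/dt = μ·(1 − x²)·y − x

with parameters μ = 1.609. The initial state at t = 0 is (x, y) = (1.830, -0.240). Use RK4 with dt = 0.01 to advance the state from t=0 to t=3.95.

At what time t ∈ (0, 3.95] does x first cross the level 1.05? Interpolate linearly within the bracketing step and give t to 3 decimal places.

t = 1.386

t=0.000: state=(1.830, -0.240)
step 1 (dt=0.01): k1=(-0.240, -0.923), k2=(-0.245, -0.906), k3=(-0.245, -0.906), k4=(-0.249, -0.890); state += dt/6·(k1+2k2+2k3+k4)
t=0.010: state=(1.828, -0.249)
t=0.020: state=(1.825, -0.258)
t=0.030: state=(1.822, -0.266)
continuing one RK4 step at a time; state shown every 20 steps (Δt=0.2):
t=0.200: state=(1.767, -0.374)
t=0.400: state=(1.684, -0.454)
t=0.600: state=(1.586, -0.519)
t=0.800: state=(1.476, -0.587)
t=1.000: state=(1.351, -0.668)
t=1.200: state=(1.207, -0.777)
t=1.380: state=(1.056, -0.912)
next step: t=1.390: state=(1.046, -0.921) — x has crossed 1.05
linear interpolation between t=1.380 (1.05556) and t=1.390 (1.04640) → t≈1.386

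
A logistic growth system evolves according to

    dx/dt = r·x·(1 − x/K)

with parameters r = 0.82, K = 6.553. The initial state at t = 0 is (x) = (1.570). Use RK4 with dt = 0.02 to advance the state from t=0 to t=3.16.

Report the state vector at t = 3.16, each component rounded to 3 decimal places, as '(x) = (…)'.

t=0.000: state=(1.570)
step 1 (dt=0.02): k1=(0.979), k2=(0.983), k3=(0.983), k4=(0.987); state += dt/6·(k1+2k2+2k3+k4)
t=0.020: state=(1.590)
t=0.040: state=(1.609)
t=0.060: state=(1.629)
continuing one RK4 step at a time; state shown every 10 steps (Δt=0.2):
t=0.200: state=(1.774)
t=0.400: state=(1.994)
t=0.600: state=(2.229)
t=0.800: state=(2.476)
t=1.000: state=(2.733)
t=1.200: state=(2.997)
t=1.400: state=(3.265)
t=1.600: state=(3.533)
t=1.800: state=(3.798)
t=2.000: state=(4.056)
t=2.200: state=(4.304)
t=2.400: state=(4.540)
t=2.600: state=(4.761)
t=2.800: state=(4.966)
t=3.000: state=(5.155)
t=3.160: state=(5.294)

(x) = (5.294)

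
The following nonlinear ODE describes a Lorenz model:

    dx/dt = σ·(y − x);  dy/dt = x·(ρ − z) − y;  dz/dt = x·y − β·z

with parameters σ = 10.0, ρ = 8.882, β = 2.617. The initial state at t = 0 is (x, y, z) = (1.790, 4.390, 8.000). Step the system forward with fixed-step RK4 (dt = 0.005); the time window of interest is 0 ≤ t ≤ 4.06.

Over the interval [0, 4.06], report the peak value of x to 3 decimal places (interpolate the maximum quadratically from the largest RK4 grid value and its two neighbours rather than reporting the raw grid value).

t=0.000: state=(1.790, 4.390, 8.000)
step 1 (dt=0.005): k1=(26.000, -2.811, -13.078), k2=(25.280, -2.686, -12.720), k3=(25.301, -2.690, -12.730), k4=(24.600, -2.564, -12.382); state += dt/6·(k1+2k2+2k3+k4)
t=0.005: state=(1.916, 4.377, 7.936)
t=0.010: state=(2.036, 4.364, 7.876)
t=0.015: state=(2.149, 4.353, 7.819)
continuing one RK4 step at a time; state shown every 40 steps (Δt=0.2):
t=0.200: state=(4.067, 4.571, 7.028)
t=0.400: state=(4.812, 5.067, 7.591)
t=0.600: state=(4.989, 4.903, 8.394)
t=0.800: state=(4.601, 4.362, 8.420)
t=1.000: state=(4.242, 4.154, 7.859)
t=1.200: state=(4.270, 4.373, 7.451)
t=1.400: state=(4.560, 4.715, 7.558)
t=1.600: state=(4.769, 4.802, 7.982)
t=1.800: state=(4.683, 4.580, 8.199)
t=2.000: state=(4.463, 4.371, 8.020)
t=2.200: state=(4.378, 4.388, 7.739)
t=2.400: state=(4.479, 4.557, 7.667)
t=2.600: state=(4.623, 4.674, 7.834)
t=2.800: state=(4.648, 4.622, 8.015)
t=3.000: state=(4.553, 4.496, 8.011)
t=3.200: state=(4.468, 4.448, 7.871)
t=3.400: state=(4.479, 4.508, 7.775)
t=3.600: state=(4.553, 4.590, 7.812)
t=3.800: state=(4.598, 4.603, 7.914)
t=4.000: state=(4.573, 4.547, 7.959)
t=4.060: state=(4.557, 4.529, 7.953)
largest grid value and its neighbours: x(0.545)=5.01096, x(0.550)=5.01116, x(0.555)=5.01091
parabola through these three points peaks at t≈0.550 with x≈5.01116

max x = 5.011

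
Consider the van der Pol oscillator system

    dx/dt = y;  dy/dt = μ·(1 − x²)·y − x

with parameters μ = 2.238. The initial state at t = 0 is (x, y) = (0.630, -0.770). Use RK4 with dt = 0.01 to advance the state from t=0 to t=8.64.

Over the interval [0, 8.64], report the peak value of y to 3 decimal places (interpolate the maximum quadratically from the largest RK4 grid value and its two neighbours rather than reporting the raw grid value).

t=0.000: state=(0.630, -0.770)
step 1 (dt=0.01): k1=(-0.770, -1.669), k2=(-0.778, -1.685), k3=(-0.778, -1.685), k4=(-0.787, -1.701); state += dt/6·(k1+2k2+2k3+k4)
t=0.010: state=(0.622, -0.787)
t=0.020: state=(0.614, -0.804)
t=0.030: state=(0.606, -0.822)
continuing one RK4 step at a time; state shown every 50 steps (Δt=0.5):
t=0.500: state=(-0.068, -2.318)
t=1.000: state=(-1.595, -2.299)
t=1.500: state=(-1.920, 0.155)
t=2.000: state=(-1.782, 0.336)
t=2.500: state=(-1.596, 0.410)
t=3.000: state=(-1.364, 0.532)
t=3.500: state=(-1.040, 0.809)
t=4.000: state=(-0.456, 1.741)
t=4.500: state=(1.051, 4.084)
t=5.000: state=(2.019, 0.117)
t=5.500: state=(1.928, -0.292)
t=6.000: state=(1.768, -0.348)
t=6.500: state=(1.577, -0.419)
t=7.000: state=(1.339, -0.548)
t=7.500: state=(1.002, -0.853)
t=8.000: state=(0.371, -1.917)
t=8.500: state=(-1.238, -3.900)
t=8.640: state=(-1.696, -2.494)
largest grid value and its neighbours: y(4.460)=4.10122, y(4.470)=4.10831, y(4.480)=4.10799
parabola through these three points peaks at t≈4.475 with y≈4.10908

max y = 4.109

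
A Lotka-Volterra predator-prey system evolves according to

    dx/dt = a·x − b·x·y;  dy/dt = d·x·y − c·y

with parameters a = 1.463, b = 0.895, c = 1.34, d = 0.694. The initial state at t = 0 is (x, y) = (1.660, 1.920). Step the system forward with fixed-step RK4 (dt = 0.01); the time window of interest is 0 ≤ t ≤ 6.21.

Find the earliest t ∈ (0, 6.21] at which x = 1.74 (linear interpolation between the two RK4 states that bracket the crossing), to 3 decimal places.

t = 1.512

t=0.000: state=(1.660, 1.920)
step 1 (dt=0.01): k1=(-0.424, -0.361), k2=(-0.421, -0.363), k3=(-0.421, -0.363), k4=(-0.418, -0.366); state += dt/6·(k1+2k2+2k3+k4)
t=0.010: state=(1.656, 1.916)
t=0.020: state=(1.652, 1.913)
t=0.030: state=(1.648, 1.909)
continuing one RK4 step at a time; state shown every 25 steps (Δt=0.25):
t=0.250: state=(1.575, 1.817)
t=0.500: state=(1.531, 1.701)
t=0.750: state=(1.529, 1.586)
t=1.000: state=(1.564, 1.483)
t=1.250: state=(1.634, 1.399)
t=1.500: state=(1.735, 1.340)
t=1.510: state=(1.739, 1.338)
next step: t=1.520: state=(1.744, 1.336) — x has crossed 1.74
linear interpolation between t=1.510 (1.73916) and t=1.520 (1.74380) → t≈1.512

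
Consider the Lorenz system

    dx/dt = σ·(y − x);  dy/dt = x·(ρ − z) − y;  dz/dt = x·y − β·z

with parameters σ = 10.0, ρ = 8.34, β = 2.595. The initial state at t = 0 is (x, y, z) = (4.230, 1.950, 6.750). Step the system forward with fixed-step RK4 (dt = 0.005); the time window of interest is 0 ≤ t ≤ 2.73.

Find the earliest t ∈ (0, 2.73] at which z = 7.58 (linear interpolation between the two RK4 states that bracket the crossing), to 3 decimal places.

t = 0.677

t=0.000: state=(4.230, 1.950, 6.750)
step 1 (dt=0.005): k1=(-22.800, 4.776, -9.268), k2=(-22.111, 4.770, -9.269), k3=(-22.128, 4.773, -9.266), k4=(-21.455, 4.767, -9.265); state += dt/6·(k1+2k2+2k3+k4)
t=0.005: state=(4.119, 1.974, 6.704)
t=0.010: state=(4.015, 1.998, 6.657)
t=0.015: state=(3.918, 2.021, 6.611)
continuing one RK4 step at a time; state shown every 20 steps (Δt=0.1):
t=0.100: state=(2.964, 2.427, 5.866)
t=0.200: state=(2.816, 2.961, 5.198)
t=0.300: state=(3.142, 3.619, 4.869)
t=0.400: state=(3.727, 4.400, 4.974)
t=0.500: state=(4.446, 5.184, 5.580)
t=0.600: state=(5.129, 5.715, 6.638)
t=0.675: state=(5.471, 5.775, 7.559)
next step: t=0.680: state=(5.486, 5.767, 7.619) — z has crossed 7.58
linear interpolation between t=0.675 (7.55895) and t=0.680 (7.61857) → t≈0.677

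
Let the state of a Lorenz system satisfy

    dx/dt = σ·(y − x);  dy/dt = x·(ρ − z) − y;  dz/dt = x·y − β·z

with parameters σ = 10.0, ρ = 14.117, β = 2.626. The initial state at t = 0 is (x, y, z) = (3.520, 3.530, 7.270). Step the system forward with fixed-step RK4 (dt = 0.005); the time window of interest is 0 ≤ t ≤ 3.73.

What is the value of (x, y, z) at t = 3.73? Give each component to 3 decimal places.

t=0.000: state=(3.520, 3.530, 7.270)
step 1 (dt=0.005): k1=(0.100, 20.571, -6.665), k2=(0.612, 20.580, -6.440), k3=(0.599, 20.587, -6.437), k4=(1.099, 20.602, -6.208); state += dt/6·(k1+2k2+2k3+k4)
t=0.005: state=(3.523, 3.633, 7.238)
t=0.010: state=(3.531, 3.736, 7.208)
t=0.015: state=(3.543, 3.840, 7.180)
continuing one RK4 step at a time; state shown every 40 steps (Δt=0.2):
t=0.200: state=(6.147, 8.281, 8.781)
t=0.400: state=(8.801, 8.171, 16.852)
t=0.600: state=(4.845, 2.902, 15.387)
t=0.800: state=(3.087, 3.124, 10.625)
t=1.000: state=(4.438, 5.700, 8.781)
t=1.200: state=(7.489, 8.776, 12.522)
t=1.400: state=(7.125, 5.560, 16.532)
t=1.600: state=(4.246, 3.445, 13.226)
t=1.800: state=(4.128, 4.707, 10.255)
t=2.000: state=(6.137, 7.374, 11.017)
t=2.200: state=(7.479, 7.174, 15.107)
t=2.400: state=(5.498, 4.393, 14.607)
t=2.600: state=(4.406, 4.457, 11.722)
t=2.800: state=(5.441, 6.308, 11.009)
t=3.000: state=(6.990, 7.347, 13.590)
t=3.200: state=(6.276, 5.419, 14.845)
t=3.400: state=(4.911, 4.607, 12.832)
t=3.600: state=(5.183, 5.693, 11.496)
t=3.730: state=(5.998, 6.665, 12.018)

(x, y, z) = (5.998, 6.665, 12.018)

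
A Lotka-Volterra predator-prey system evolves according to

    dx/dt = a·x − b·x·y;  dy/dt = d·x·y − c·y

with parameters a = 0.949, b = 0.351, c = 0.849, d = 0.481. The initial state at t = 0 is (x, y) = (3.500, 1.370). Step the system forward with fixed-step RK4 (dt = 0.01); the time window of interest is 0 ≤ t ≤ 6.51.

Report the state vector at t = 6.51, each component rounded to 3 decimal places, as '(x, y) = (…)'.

(x, y) = (1.877, 0.875)

t=0.000: state=(3.500, 1.370)
step 1 (dt=0.01): k1=(1.638, 1.143), k2=(1.635, 1.153), k3=(1.635, 1.153), k4=(1.632, 1.164); state += dt/6·(k1+2k2+2k3+k4)
t=0.010: state=(3.516, 1.382)
t=0.020: state=(3.533, 1.393)
t=0.030: state=(3.549, 1.405)
continuing one RK4 step at a time; state shown every 25 steps (Δt=0.25):
t=0.250: state=(3.878, 1.728)
t=0.500: state=(4.132, 2.266)
t=0.750: state=(4.160, 3.025)
t=1.000: state=(3.882, 3.981)
t=1.250: state=(3.320, 4.976)
t=1.500: state=(2.622, 5.755)
t=1.750: state=(1.967, 6.127)
t=2.000: state=(1.456, 6.078)
t=2.250: state=(1.098, 5.723)
t=2.500: state=(0.861, 5.202)
t=2.750: state=(0.709, 4.621)
t=3.000: state=(0.615, 4.045)
t=3.250: state=(0.560, 3.510)
t=3.500: state=(0.533, 3.031)
t=3.750: state=(0.528, 2.612)
t=4.000: state=(0.541, 2.252)
t=4.250: state=(0.570, 1.947)
t=4.500: state=(0.617, 1.691)
t=4.750: state=(0.681, 1.478)
t=5.000: state=(0.764, 1.304)
t=5.250: state=(0.869, 1.163)
t=5.500: state=(1.000, 1.052)
t=5.750: state=(1.161, 0.969)
t=6.000: state=(1.355, 0.911)
t=6.250: state=(1.588, 0.879)
t=6.500: state=(1.865, 0.875)
t=6.510: state=(1.877, 0.875)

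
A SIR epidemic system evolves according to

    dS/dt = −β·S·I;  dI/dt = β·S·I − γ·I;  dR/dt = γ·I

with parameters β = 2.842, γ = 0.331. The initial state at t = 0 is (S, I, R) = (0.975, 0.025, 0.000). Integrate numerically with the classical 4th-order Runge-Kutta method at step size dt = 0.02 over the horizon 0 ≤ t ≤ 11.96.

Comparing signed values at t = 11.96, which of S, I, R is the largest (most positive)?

t=0.000: state=(0.975, 0.025, 0.000)
step 1 (dt=0.02): k1=(-0.069, 0.061, 0.008), k2=(-0.071, 0.062, 0.008), k3=(-0.071, 0.062, 0.008), k4=(-0.073, 0.064, 0.009); state += dt/6·(k1+2k2+2k3+k4)
t=0.020: state=(0.974, 0.026, 0.000)
t=0.040: state=(0.972, 0.028, 0.000)
t=0.060: state=(0.971, 0.029, 0.001)
continuing one RK4 step at a time; state shown every 25 steps (Δt=0.5):
t=0.500: state=(0.910, 0.082, 0.008)
t=1.000: state=(0.741, 0.227, 0.032)
t=1.500: state=(0.458, 0.454, 0.088)
t=2.000: state=(0.211, 0.611, 0.178)
t=2.500: state=(0.086, 0.631, 0.282)
t=3.000: state=(0.036, 0.580, 0.383)
t=3.500: state=(0.017, 0.510, 0.474)
t=4.000: state=(0.009, 0.439, 0.552)
t=4.500: state=(0.005, 0.376, 0.619)
t=5.000: state=(0.003, 0.320, 0.677)
t=5.500: state=(0.002, 0.272, 0.726)
t=6.000: state=(0.001, 0.231, 0.767)
t=6.500: state=(0.001, 0.196, 0.803)
t=7.000: state=(0.001, 0.167, 0.833)
t=7.500: state=(0.001, 0.141, 0.858)
t=8.000: state=(0.001, 0.120, 0.880)
t=8.500: state=(0.000, 0.102, 0.898)
t=9.000: state=(0.000, 0.086, 0.913)
t=9.500: state=(0.000, 0.073, 0.927)
t=10.000: state=(0.000, 0.062, 0.938)
t=10.500: state=(0.000, 0.053, 0.947)
t=11.000: state=(0.000, 0.045, 0.955)
t=11.500: state=(0.000, 0.038, 0.962)
t=11.960: state=(0.000, 0.032, 0.967)
compare at T: S=0.000, I=0.032, R=0.967

largest component: R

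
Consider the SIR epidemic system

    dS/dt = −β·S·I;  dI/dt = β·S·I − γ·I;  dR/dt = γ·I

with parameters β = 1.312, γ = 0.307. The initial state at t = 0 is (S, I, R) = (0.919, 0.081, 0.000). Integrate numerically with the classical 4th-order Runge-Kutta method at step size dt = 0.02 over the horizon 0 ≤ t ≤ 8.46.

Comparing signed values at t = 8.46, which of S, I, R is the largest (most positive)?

largest component: R

t=0.000: state=(0.919, 0.081, 0.000)
step 1 (dt=0.02): k1=(-0.098, 0.073, 0.025), k2=(-0.098, 0.073, 0.025), k3=(-0.098, 0.073, 0.025), k4=(-0.099, 0.074, 0.025); state += dt/6·(k1+2k2+2k3+k4)
t=0.020: state=(0.917, 0.082, 0.001)
t=0.040: state=(0.915, 0.084, 0.001)
t=0.060: state=(0.913, 0.085, 0.002)
continuing one RK4 step at a time; state shown every 25 steps (Δt=0.5):
t=0.500: state=(0.860, 0.125, 0.016)
t=1.000: state=(0.778, 0.183, 0.039)
t=1.500: state=(0.674, 0.253, 0.072)
t=2.000: state=(0.558, 0.325, 0.117)
t=2.500: state=(0.441, 0.387, 0.172)
t=3.000: state=(0.337, 0.428, 0.235)
t=3.500: state=(0.253, 0.445, 0.302)
t=4.000: state=(0.189, 0.441, 0.370)
t=4.500: state=(0.142, 0.421, 0.437)
t=5.000: state=(0.109, 0.392, 0.499)
t=5.500: state=(0.085, 0.358, 0.557)
t=6.000: state=(0.068, 0.323, 0.609)
t=6.500: state=(0.056, 0.288, 0.656)
t=7.000: state=(0.047, 0.256, 0.698)
t=7.500: state=(0.040, 0.226, 0.735)
t=8.000: state=(0.035, 0.198, 0.767)
t=8.460: state=(0.031, 0.176, 0.793)
compare at T: S=0.031, I=0.176, R=0.793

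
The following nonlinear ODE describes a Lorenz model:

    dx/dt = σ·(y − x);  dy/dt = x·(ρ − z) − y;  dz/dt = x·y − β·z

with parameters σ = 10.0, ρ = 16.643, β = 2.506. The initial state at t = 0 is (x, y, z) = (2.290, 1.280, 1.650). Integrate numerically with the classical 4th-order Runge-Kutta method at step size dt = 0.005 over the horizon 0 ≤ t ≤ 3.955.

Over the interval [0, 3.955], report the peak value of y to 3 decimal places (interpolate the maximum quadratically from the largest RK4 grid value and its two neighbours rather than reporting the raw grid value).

max y = 15.439

t=0.000: state=(2.290, 1.280, 1.650)
step 1 (dt=0.005): k1=(-10.100, 33.054, -1.204), k2=(-9.021, 32.600, -1.041), k3=(-9.059, 32.640, -1.041), k4=(-8.015, 32.223, -0.882); state += dt/6·(k1+2k2+2k3+k4)
t=0.005: state=(2.245, 1.443, 1.645)
t=0.010: state=(2.210, 1.602, 1.641)
t=0.015: state=(2.184, 1.759, 1.639)
continuing one RK4 step at a time; state shown every 40 steps (Δt=0.2):
t=0.200: state=(5.514, 9.317, 4.002)
t=0.400: state=(12.561, 11.112, 24.283)
t=0.600: state=(2.379, -1.339, 18.818)
t=0.800: state=(-0.798, -1.341, 11.363)
t=1.000: state=(-2.064, -3.060, 7.366)
t=1.200: state=(-5.839, -8.828, 8.158)
t=1.400: state=(-10.636, -9.976, 21.129)
t=1.600: state=(-4.189, -1.257, 18.479)
t=1.800: state=(-1.703, -1.642, 11.646)
t=2.000: state=(-2.870, -4.127, 8.017)
t=2.200: state=(-7.262, -10.276, 10.822)
t=2.400: state=(-9.492, -7.130, 21.857)
t=2.600: state=(-3.496, -1.616, 16.649)
t=2.800: state=(-2.347, -2.716, 10.873)
t=3.000: state=(-4.563, -6.494, 9.008)
t=3.200: state=(-9.253, -10.886, 16.350)
t=3.400: state=(-6.720, -3.692, 20.190)
t=3.600: state=(-2.973, -2.425, 13.941)
t=3.800: state=(-3.657, -4.783, 10.155)
t=3.955: state=(-6.312, -8.525, 11.218)
largest grid value and its neighbours: y(0.320)=15.41752, y(0.325)=15.43882, y(0.330)=15.42319
parabola through these three points peaks at t≈0.325 with y≈15.43893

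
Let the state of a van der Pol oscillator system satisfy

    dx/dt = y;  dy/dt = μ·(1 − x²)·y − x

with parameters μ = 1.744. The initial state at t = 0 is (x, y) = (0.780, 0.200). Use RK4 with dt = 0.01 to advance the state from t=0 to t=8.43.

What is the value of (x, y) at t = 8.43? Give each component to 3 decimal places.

t=0.000: state=(0.780, 0.200)
step 1 (dt=0.01): k1=(0.200, -0.643), k2=(0.197, -0.647), k3=(0.197, -0.647), k4=(0.194, -0.651); state += dt/6·(k1+2k2+2k3+k4)
t=0.010: state=(0.782, 0.194)
t=0.020: state=(0.784, 0.187)
t=0.030: state=(0.786, 0.180)
continuing one RK4 step at a time; state shown every 50 steps (Δt=0.5):
t=0.500: state=(0.787, -0.195)
t=1.000: state=(0.559, -0.759)
t=1.500: state=(-0.066, -1.894)
t=2.000: state=(-1.311, -2.427)
t=2.500: state=(-1.866, -0.083)
t=3.000: state=(-1.754, 0.387)
t=3.500: state=(-1.524, 0.531)
t=4.000: state=(-1.212, 0.741)
t=4.500: state=(-0.733, 1.268)
t=5.000: state=(0.239, 2.884)
t=5.500: state=(1.766, 1.830)
t=6.000: state=(2.001, -0.201)
t=6.500: state=(1.838, -0.398)
t=7.000: state=(1.616, -0.494)
t=7.500: state=(1.333, -0.653)
t=8.000: state=(0.930, -1.020)
t=8.430: state=(0.335, -1.897)

(x, y) = (0.335, -1.897)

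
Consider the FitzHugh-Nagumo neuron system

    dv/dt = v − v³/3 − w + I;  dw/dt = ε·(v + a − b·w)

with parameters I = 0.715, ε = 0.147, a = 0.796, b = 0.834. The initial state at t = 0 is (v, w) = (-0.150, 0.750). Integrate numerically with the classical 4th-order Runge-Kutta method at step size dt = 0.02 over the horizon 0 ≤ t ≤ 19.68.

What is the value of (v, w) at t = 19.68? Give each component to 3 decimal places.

t=0.000: state=(-0.150, 0.750)
step 1 (dt=0.02): k1=(-0.184, 0.003), k2=(-0.186, 0.003), k3=(-0.186, 0.003), k4=(-0.188, 0.002); state += dt/6·(k1+2k2+2k3+k4)
t=0.020: state=(-0.154, 0.750)
t=0.040: state=(-0.158, 0.750)
t=0.060: state=(-0.161, 0.750)
continuing one RK4 step at a time; state shown every 50 steps (Δt=1):
t=1.000: state=(-0.450, 0.735)
t=2.000: state=(-1.013, 0.660)
t=3.000: state=(-1.457, 0.518)
t=4.000: state=(-1.533, 0.358)
t=5.000: state=(-1.471, 0.219)
t=6.000: state=(-1.376, 0.107)
t=7.000: state=(-1.272, 0.022)
t=8.000: state=(-1.161, -0.039)
t=9.000: state=(-1.041, -0.077)
t=10.000: state=(-0.904, -0.092)
t=11.000: state=(-0.733, -0.085)
t=12.000: state=(-0.485, -0.050)
t=13.000: state=(-0.023, 0.027)
t=14.000: state=(0.947, 0.193)
t=15.000: state=(1.723, 0.478)
t=16.000: state=(1.746, 0.777)
t=17.000: state=(1.630, 1.031)
t=18.000: state=(1.494, 1.239)
t=19.000: state=(1.347, 1.402)
t=19.680: state=(1.237, 1.490)

(v, w) = (1.237, 1.490)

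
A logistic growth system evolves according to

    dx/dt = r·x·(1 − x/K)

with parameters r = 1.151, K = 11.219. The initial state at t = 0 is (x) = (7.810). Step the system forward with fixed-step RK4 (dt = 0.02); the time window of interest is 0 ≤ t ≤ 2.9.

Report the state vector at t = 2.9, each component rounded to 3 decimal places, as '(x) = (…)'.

t=0.000: state=(7.810)
step 1 (dt=0.02): k1=(2.731), k2=(2.719), k3=(2.719), k4=(2.707); state += dt/6·(k1+2k2+2k3+k4)
t=0.020: state=(7.864)
t=0.040: state=(7.918)
t=0.060: state=(7.972)
continuing one RK4 step at a time; state shown every 5 steps (Δt=0.1):
t=0.100: state=(8.077)
t=0.200: state=(8.330)
t=0.300: state=(8.570)
t=0.400: state=(8.796)
t=0.500: state=(9.008)
t=0.600: state=(9.205)
t=0.700: state=(9.388)
t=0.800: state=(9.558)
t=0.900: state=(9.714)
t=1.000: state=(9.858)
t=1.100: state=(9.990)
t=1.200: state=(10.110)
t=1.300: state=(10.220)
t=1.400: state=(10.320)
t=1.500: state=(10.411)
t=1.600: state=(10.493)
t=1.700: state=(10.567)
t=1.800: state=(10.634)
t=1.900: state=(10.695)
t=2.000: state=(10.750)
t=2.100: state=(10.799)
t=2.200: state=(10.843)
t=2.300: state=(10.882)
t=2.400: state=(10.918)
t=2.500: state=(10.950)
t=2.600: state=(10.979)
t=2.700: state=(11.004)
t=2.800: state=(11.027)
t=2.900: state=(11.048)

(x) = (11.048)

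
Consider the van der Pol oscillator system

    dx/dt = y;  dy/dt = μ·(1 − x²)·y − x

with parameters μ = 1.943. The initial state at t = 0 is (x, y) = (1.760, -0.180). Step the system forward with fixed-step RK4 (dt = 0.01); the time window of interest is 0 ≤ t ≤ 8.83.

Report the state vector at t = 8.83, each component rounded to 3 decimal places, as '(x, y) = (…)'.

t=0.000: state=(1.760, -0.180)
step 1 (dt=0.01): k1=(-0.180, -1.026), k2=(-0.185, -1.006), k3=(-0.185, -1.006), k4=(-0.190, -0.986); state += dt/6·(k1+2k2+2k3+k4)
t=0.010: state=(1.758, -0.190)
t=0.020: state=(1.756, -0.200)
t=0.030: state=(1.754, -0.209)
continuing one RK4 step at a time; state shown every 50 steps (Δt=0.5):
t=0.500: state=(1.593, -0.434)
t=1.000: state=(1.337, -0.598)
t=1.500: state=(0.967, -0.937)
t=2.000: state=(0.283, -2.031)
t=2.500: state=(-1.270, -3.499)
t=3.000: state=(-2.018, -0.053)
t=3.500: state=(-1.910, 0.333)
t=4.000: state=(-1.724, 0.409)
t=4.500: state=(-1.496, 0.510)
t=5.000: state=(-1.197, 0.711)
t=5.500: state=(-0.732, 1.251)
t=6.000: state=(0.269, 3.084)
t=6.500: state=(1.837, 1.565)
t=7.000: state=(1.993, -0.233)
t=7.500: state=(1.834, -0.368)
t=8.000: state=(1.631, -0.447)
t=8.500: state=(1.378, -0.579)
t=8.830: state=(1.163, -0.741)

(x, y) = (1.163, -0.741)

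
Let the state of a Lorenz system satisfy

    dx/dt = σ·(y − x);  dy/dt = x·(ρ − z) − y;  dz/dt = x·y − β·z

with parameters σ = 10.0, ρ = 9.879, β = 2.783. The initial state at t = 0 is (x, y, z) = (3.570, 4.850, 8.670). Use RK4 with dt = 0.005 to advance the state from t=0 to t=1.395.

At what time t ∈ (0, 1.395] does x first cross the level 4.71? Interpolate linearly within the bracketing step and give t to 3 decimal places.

t=0.000: state=(3.570, 4.850, 8.670)
step 1 (dt=0.005): k1=(12.800, -0.534, -6.814), k2=(12.467, -0.432, -6.616), k3=(12.478, -0.436, -6.621), k4=(12.154, -0.336, -6.427); state += dt/6·(k1+2k2+2k3+k4)
t=0.005: state=(3.632, 4.848, 8.637)
t=0.010: state=(3.692, 4.847, 8.606)
t=0.015: state=(3.748, 4.846, 8.576)
continuing one RK4 step at a time; state shown every 10 steps (Δt=0.05):
t=0.050: state=(4.075, 4.867, 8.415)
t=0.100: state=(4.402, 4.948, 8.296)
t=0.150: state=(4.640, 5.060, 8.276)
t=0.165: state=(4.701, 5.096, 8.286)
next step: t=0.170: state=(4.721, 5.108, 8.291) — x has crossed 4.71
linear interpolation between t=0.165 (4.70124) and t=0.170 (4.72077) → t≈0.167

t = 0.167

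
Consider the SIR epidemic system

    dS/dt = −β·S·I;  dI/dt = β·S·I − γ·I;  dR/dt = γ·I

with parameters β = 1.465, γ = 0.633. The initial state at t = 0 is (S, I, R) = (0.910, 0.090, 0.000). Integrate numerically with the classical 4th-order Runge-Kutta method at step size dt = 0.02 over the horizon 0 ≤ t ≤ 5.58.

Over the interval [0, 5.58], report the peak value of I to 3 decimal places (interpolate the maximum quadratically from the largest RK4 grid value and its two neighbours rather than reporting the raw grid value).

max I = 0.246

t=0.000: state=(0.910, 0.090, 0.000)
step 1 (dt=0.02): k1=(-0.120, 0.063, 0.057), k2=(-0.121, 0.063, 0.057), k3=(-0.121, 0.063, 0.057), k4=(-0.121, 0.064, 0.058); state += dt/6·(k1+2k2+2k3+k4)
t=0.020: state=(0.908, 0.091, 0.001)
t=0.040: state=(0.905, 0.093, 0.002)
t=0.060: state=(0.903, 0.094, 0.003)
continuing one RK4 step at a time; state shown every 10 steps (Δt=0.2):
t=0.200: state=(0.885, 0.103, 0.012)
t=0.400: state=(0.857, 0.117, 0.026)
t=0.600: state=(0.826, 0.132, 0.042)
t=0.800: state=(0.793, 0.148, 0.060)
t=1.000: state=(0.757, 0.163, 0.079)
t=1.200: state=(0.720, 0.179, 0.101)
t=1.400: state=(0.682, 0.193, 0.125)
t=1.600: state=(0.643, 0.207, 0.150)
t=1.800: state=(0.604, 0.219, 0.177)
t=2.000: state=(0.566, 0.229, 0.205)
t=2.200: state=(0.529, 0.237, 0.235)
t=2.400: state=(0.493, 0.242, 0.265)
t=2.600: state=(0.459, 0.245, 0.296)
t=2.800: state=(0.427, 0.246, 0.327)
t=3.000: state=(0.397, 0.245, 0.358)
t=3.200: state=(0.370, 0.241, 0.389)
t=3.400: state=(0.345, 0.236, 0.419)
t=3.600: state=(0.322, 0.229, 0.449)
t=3.800: state=(0.302, 0.221, 0.477)
t=4.000: state=(0.283, 0.212, 0.505)
t=4.200: state=(0.266, 0.203, 0.531)
t=4.400: state=(0.251, 0.193, 0.556)
t=4.600: state=(0.238, 0.182, 0.580)
t=4.800: state=(0.226, 0.172, 0.602)
t=5.000: state=(0.215, 0.162, 0.623)
t=5.200: state=(0.205, 0.152, 0.643)
t=5.400: state=(0.197, 0.142, 0.662)
t=5.580: state=(0.190, 0.133, 0.677)
largest grid value and its neighbours: I(2.740)=0.24607, I(2.760)=0.24609, I(2.780)=0.24609
parabola through these three points peaks at t≈2.766 with I≈0.24609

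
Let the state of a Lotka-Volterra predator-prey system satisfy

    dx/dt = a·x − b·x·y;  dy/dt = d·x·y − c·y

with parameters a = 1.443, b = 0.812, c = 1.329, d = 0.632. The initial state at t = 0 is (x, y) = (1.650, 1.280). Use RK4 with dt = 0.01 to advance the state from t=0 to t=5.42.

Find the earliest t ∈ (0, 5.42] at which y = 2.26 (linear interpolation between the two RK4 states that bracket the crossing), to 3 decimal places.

t=0.000: state=(1.650, 1.280)
step 1 (dt=0.01): k1=(0.666, -0.366), k2=(0.670, -0.363), k3=(0.670, -0.363), k4=(0.674, -0.360); state += dt/6·(k1+2k2+2k3+k4)
t=0.010: state=(1.657, 1.276)
t=0.020: state=(1.663, 1.273)
t=0.030: state=(1.670, 1.269)
continuing one RK4 step at a time; state shown every 20 steps (Δt=0.2):
t=0.200: state=(1.798, 1.220)
t=0.400: state=(1.975, 1.187)
t=0.600: state=(2.175, 1.182)
t=0.800: state=(2.391, 1.209)
t=1.000: state=(2.611, 1.272)
t=1.200: state=(2.812, 1.374)
t=1.400: state=(2.969, 1.519)
t=1.600: state=(3.052, 1.705)
t=1.800: state=(3.035, 1.922)
t=2.000: state=(2.910, 2.148)
t=2.100: state=(2.811, 2.253)
next step: t=2.110: state=(2.800, 2.263) — y has crossed 2.26
linear interpolation between t=2.100 (2.25317) and t=2.110 (2.26320) → t≈2.107

t = 2.107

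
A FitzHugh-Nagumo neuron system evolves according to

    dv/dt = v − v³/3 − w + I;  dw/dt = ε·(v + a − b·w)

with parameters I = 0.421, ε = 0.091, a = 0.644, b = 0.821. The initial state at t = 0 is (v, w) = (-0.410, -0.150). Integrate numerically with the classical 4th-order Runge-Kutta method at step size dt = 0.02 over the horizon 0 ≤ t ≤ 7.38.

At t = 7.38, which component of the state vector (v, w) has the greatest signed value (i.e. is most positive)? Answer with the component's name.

largest component: v

t=0.000: state=(-0.410, -0.150)
step 1 (dt=0.02): k1=(0.184, 0.033), k2=(0.185, 0.033), k3=(0.185, 0.033), k4=(0.186, 0.033); state += dt/6·(k1+2k2+2k3+k4)
t=0.020: state=(-0.406, -0.149)
t=0.040: state=(-0.403, -0.149)
t=0.060: state=(-0.399, -0.148)
continuing one RK4 step at a time; state shown every 25 steps (Δt=0.5):
t=0.500: state=(-0.300, -0.132)
t=1.000: state=(-0.140, -0.108)
t=1.500: state=(0.104, -0.077)
t=2.000: state=(0.476, -0.033)
t=2.500: state=(0.978, 0.030)
t=3.000: state=(1.448, 0.112)
t=3.500: state=(1.698, 0.208)
t=4.000: state=(1.768, 0.307)
t=4.500: state=(1.763, 0.403)
t=5.000: state=(1.732, 0.495)
t=5.500: state=(1.692, 0.582)
t=6.000: state=(1.649, 0.664)
t=6.500: state=(1.604, 0.741)
t=7.000: state=(1.557, 0.814)
t=7.380: state=(1.521, 0.865)
compare at T: v=1.521, w=0.865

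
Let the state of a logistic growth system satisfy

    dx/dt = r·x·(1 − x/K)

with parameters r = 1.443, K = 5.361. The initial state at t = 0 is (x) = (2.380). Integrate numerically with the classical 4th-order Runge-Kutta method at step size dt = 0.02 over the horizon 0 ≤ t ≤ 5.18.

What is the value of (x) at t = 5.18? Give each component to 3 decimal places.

(x) = (5.357)

t=0.000: state=(2.380)
step 1 (dt=0.02): k1=(1.910), k2=(1.913), k3=(1.913), k4=(1.915); state += dt/6·(k1+2k2+2k3+k4)
t=0.020: state=(2.418)
t=0.040: state=(2.457)
t=0.060: state=(2.495)
continuing one RK4 step at a time; state shown every 10 steps (Δt=0.2):
t=0.200: state=(2.765)
t=0.400: state=(3.148)
t=0.600: state=(3.511)
t=0.800: state=(3.843)
t=1.000: state=(4.137)
t=1.200: state=(4.388)
t=1.400: state=(4.597)
t=1.600: state=(4.768)
t=1.800: state=(4.904)
t=2.000: state=(5.011)
t=2.200: state=(5.094)
t=2.400: state=(5.159)
t=2.600: state=(5.208)
t=2.800: state=(5.245)
t=3.000: state=(5.274)
t=3.200: state=(5.295)
t=3.400: state=(5.312)
t=3.600: state=(5.324)
t=3.800: state=(5.333)
t=4.000: state=(5.340)
t=4.200: state=(5.345)
t=4.400: state=(5.349)
t=4.600: state=(5.352)
t=4.800: state=(5.354)
t=5.000: state=(5.356)
t=5.180: state=(5.357)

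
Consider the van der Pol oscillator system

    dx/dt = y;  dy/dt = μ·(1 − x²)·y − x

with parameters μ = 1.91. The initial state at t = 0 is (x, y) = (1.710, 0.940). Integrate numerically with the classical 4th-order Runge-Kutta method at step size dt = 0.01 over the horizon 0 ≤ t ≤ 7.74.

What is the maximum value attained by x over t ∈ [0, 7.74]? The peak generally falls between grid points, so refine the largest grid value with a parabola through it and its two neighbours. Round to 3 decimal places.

t=0.000: state=(1.710, 0.940)
step 1 (dt=0.01): k1=(0.940, -5.165), k2=(0.914, -5.102), k3=(0.914, -5.103), k4=(0.889, -5.039); state += dt/6·(k1+2k2+2k3+k4)
t=0.010: state=(1.719, 0.889)
t=0.020: state=(1.728, 0.839)
t=0.030: state=(1.736, 0.791)
continuing one RK4 step at a time; state shown every 25 steps (Δt=0.25):
t=0.250: state=(1.818, 0.058)
t=0.500: state=(1.786, -0.257)
t=0.750: state=(1.705, -0.377)
t=1.000: state=(1.602, -0.448)
t=1.250: state=(1.481, -0.517)
t=1.500: state=(1.342, -0.605)
t=1.750: state=(1.175, -0.734)
t=2.000: state=(0.968, -0.943)
t=2.250: state=(0.691, -1.314)
t=2.500: state=(0.283, -2.023)
t=2.750: state=(-0.364, -3.210)
t=3.000: state=(-1.255, -3.483)
t=3.250: state=(-1.873, -1.335)
t=3.500: state=(-2.018, -0.072)
t=3.750: state=(-1.986, 0.249)
t=4.000: state=(-1.911, 0.336)
t=4.250: state=(-1.822, 0.378)
t=4.500: state=(-1.723, 0.416)
t=4.750: state=(-1.613, 0.461)
t=5.000: state=(-1.491, 0.520)
t=5.250: state=(-1.352, 0.603)
t=5.500: state=(-1.186, 0.727)
t=5.750: state=(-0.981, 0.930)
t=6.000: state=(-0.709, 1.288)
t=6.250: state=(-0.310, 1.973)
t=6.500: state=(0.321, 3.143)
t=6.750: state=(1.207, 3.548)
t=7.000: state=(1.855, 1.450)
t=7.250: state=(2.017, 0.106)
t=7.500: state=(1.990, -0.241)
t=7.740: state=(1.919, -0.331)
largest grid value and its neighbours: x(7.290)=2.01919, x(7.300)=2.01921, x(7.310)=2.01903
parabola through these three points peaks at t≈7.296 with x≈2.01923

max x = 2.019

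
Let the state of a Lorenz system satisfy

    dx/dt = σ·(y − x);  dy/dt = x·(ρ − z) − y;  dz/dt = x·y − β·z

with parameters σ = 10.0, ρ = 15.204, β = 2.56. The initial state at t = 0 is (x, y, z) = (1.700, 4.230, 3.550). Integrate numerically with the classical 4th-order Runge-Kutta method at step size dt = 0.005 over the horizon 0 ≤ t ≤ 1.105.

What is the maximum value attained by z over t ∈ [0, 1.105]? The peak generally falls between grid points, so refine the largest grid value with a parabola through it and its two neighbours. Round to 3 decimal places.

t=0.000: state=(1.700, 4.230, 3.550)
step 1 (dt=0.005): k1=(25.300, 15.582, -1.897), k2=(25.057, 16.288, -1.549), k3=(25.081, 16.278, -1.550), k4=(24.860, 16.976, -1.198); state += dt/6·(k1+2k2+2k3+k4)
t=0.005: state=(1.825, 4.311, 3.542)
t=0.010: state=(1.949, 4.400, 3.538)
t=0.015: state=(2.071, 4.495, 3.537)
continuing one RK4 step at a time; state shown every 10 steps (Δt=0.05):
t=0.050: state=(2.911, 5.337, 3.646)
t=0.100: state=(4.209, 7.031, 4.244)
t=0.150: state=(5.766, 9.184, 5.640)
t=0.200: state=(7.599, 11.442, 8.227)
t=0.250: state=(9.481, 12.973, 12.213)
t=0.300: state=(10.855, 12.607, 16.994)
t=0.350: state=(11.031, 9.884, 20.865)
t=0.400: state=(9.762, 6.028, 22.280)
t=0.450: state=(7.574, 2.854, 21.383)
t=0.500: state=(5.293, 1.068, 19.379)
t=0.550: state=(3.453, 0.355, 17.184)
t=0.600: state=(2.190, 0.200, 15.152)
t=0.650: state=(1.418, 0.269, 13.350)
t=0.700: state=(0.994, 0.407, 11.765)
t=0.750: state=(0.796, 0.565, 10.371)
t=0.800: state=(0.742, 0.739, 9.148)
t=0.850: state=(0.783, 0.947, 8.079)
t=0.900: state=(0.902, 1.211, 7.151)
t=0.950: state=(1.095, 1.563, 6.356)
t=1.000: state=(1.376, 2.038, 5.697)
t=1.050: state=(1.767, 2.685, 5.186)
t=1.100: state=(2.307, 3.562, 4.861)
t=1.105: state=(2.370, 3.665, 4.841)
largest grid value and its neighbours: z(0.395)=22.25893, z(0.400)=22.28021, z(0.405)=22.27742
parabola through these three points peaks at t≈0.402 with z≈22.28198

max z = 22.282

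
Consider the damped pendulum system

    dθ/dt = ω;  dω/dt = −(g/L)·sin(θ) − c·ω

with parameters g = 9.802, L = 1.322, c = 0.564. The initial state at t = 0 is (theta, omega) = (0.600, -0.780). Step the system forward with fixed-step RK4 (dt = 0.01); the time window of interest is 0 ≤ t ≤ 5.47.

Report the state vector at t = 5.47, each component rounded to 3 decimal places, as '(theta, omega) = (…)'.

t=0.000: state=(0.600, -0.780)
step 1 (dt=0.01): k1=(-0.780, -3.747), k2=(-0.799, -3.712), k3=(-0.799, -3.712), k4=(-0.817, -3.677); state += dt/6·(k1+2k2+2k3+k4)
t=0.010: state=(0.592, -0.817)
t=0.020: state=(0.584, -0.854)
t=0.030: state=(0.575, -0.889)
continuing one RK4 step at a time; state shown every 20 steps (Δt=0.2):
t=0.200: state=(0.380, -1.365)
t=0.400: state=(0.082, -1.539)
t=0.600: state=(-0.206, -1.278)
t=0.800: state=(-0.408, -0.702)
t=1.000: state=(-0.480, -0.010)
t=1.200: state=(-0.417, 0.611)
t=1.400: state=(-0.250, 1.011)
t=1.600: state=(-0.033, 1.100)
t=1.800: state=(0.169, 0.880)
t=2.000: state=(0.304, 0.446)
t=2.200: state=(0.343, -0.059)
t=2.400: state=(0.285, -0.495)
t=2.600: state=(0.157, -0.754)
t=2.800: state=(-0.001, -0.781)
t=3.000: state=(-0.141, -0.592)
t=3.200: state=(-0.228, -0.263)
t=3.400: state=(-0.244, 0.102)
t=3.600: state=(-0.192, 0.400)
t=3.800: state=(-0.093, 0.559)
t=4.000: state=(0.020, 0.549)
t=4.200: state=(0.116, 0.390)
t=4.400: state=(0.170, 0.142)
t=4.600: state=(0.172, -0.118)
t=4.800: state=(0.127, -0.319)
t=5.000: state=(0.052, -0.411)
t=5.200: state=(-0.029, -0.381)
t=5.400: state=(-0.094, -0.250)
t=5.470: state=(-0.109, -0.189)

(theta, omega) = (-0.109, -0.189)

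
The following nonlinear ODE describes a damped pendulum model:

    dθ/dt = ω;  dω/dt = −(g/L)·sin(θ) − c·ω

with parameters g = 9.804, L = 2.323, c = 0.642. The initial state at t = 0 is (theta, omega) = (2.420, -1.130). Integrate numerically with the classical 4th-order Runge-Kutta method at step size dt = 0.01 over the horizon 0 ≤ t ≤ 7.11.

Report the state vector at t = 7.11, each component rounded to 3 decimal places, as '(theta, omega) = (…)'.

(theta, omega) = (0.135, -0.371)

t=0.000: state=(2.420, -1.130)
step 1 (dt=0.01): k1=(-1.130, -2.062), k2=(-1.140, -2.074), k3=(-1.140, -2.074), k4=(-1.151, -2.085); state += dt/6·(k1+2k2+2k3+k4)
t=0.010: state=(2.409, -1.151)
t=0.020: state=(2.397, -1.172)
t=0.030: state=(2.385, -1.193)
continuing one RK4 step at a time; state shown every 25 steps (Δt=0.25):
t=0.250: state=(2.067, -1.716)
t=0.500: state=(1.553, -2.397)
t=0.750: state=(0.880, -2.939)
t=1.000: state=(0.129, -2.955)
t=1.250: state=(-0.540, -2.300)
t=1.500: state=(-0.990, -1.270)
t=1.750: state=(-1.174, -0.212)
t=2.000: state=(-1.107, 0.713)
t=2.250: state=(-0.835, 1.415)
t=2.500: state=(-0.428, 1.779)
t=2.750: state=(0.017, 1.705)
t=3.000: state=(0.392, 1.241)
t=3.250: state=(0.621, 0.571)
t=3.500: state=(0.676, -0.114)
t=3.750: state=(0.574, -0.675)
t=4.000: state=(0.357, -1.016)
t=4.250: state=(0.090, -1.078)
t=4.500: state=(-0.160, -0.877)
t=4.750: state=(-0.334, -0.499)
t=5.000: state=(-0.405, -0.064)
t=5.250: state=(-0.371, 0.320)
t=5.500: state=(-0.255, 0.576)
t=5.750: state=(-0.097, 0.661)
t=6.000: state=(0.061, 0.577)
t=6.250: state=(0.181, 0.368)
t=6.500: state=(0.240, 0.103)
t=6.750: state=(0.234, -0.146)
t=7.000: state=(0.173, -0.324)
t=7.110: state=(0.135, -0.371)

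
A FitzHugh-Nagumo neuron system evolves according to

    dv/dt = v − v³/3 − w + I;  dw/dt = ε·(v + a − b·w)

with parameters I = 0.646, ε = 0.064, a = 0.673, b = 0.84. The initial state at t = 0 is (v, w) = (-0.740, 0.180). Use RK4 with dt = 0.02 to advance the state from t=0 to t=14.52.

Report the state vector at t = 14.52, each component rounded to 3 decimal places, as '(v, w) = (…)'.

t=0.000: state=(-0.740, 0.180)
step 1 (dt=0.02): k1=(-0.139, -0.014), k2=(-0.139, -0.014), k3=(-0.139, -0.014), k4=(-0.140, -0.014); state += dt/6·(k1+2k2+2k3+k4)
t=0.020: state=(-0.743, 0.180)
t=0.040: state=(-0.746, 0.179)
t=0.060: state=(-0.748, 0.179)
continuing one RK4 step at a time; state shown every 25 steps (Δt=0.5):
t=0.500: state=(-0.815, 0.172)
t=1.000: state=(-0.899, 0.162)
t=1.500: state=(-0.985, 0.149)
t=2.000: state=(-1.065, 0.134)
t=2.500: state=(-1.133, 0.117)
t=3.000: state=(-1.184, 0.098)
t=3.500: state=(-1.216, 0.079)
t=4.000: state=(-1.234, 0.059)
t=4.500: state=(-1.239, 0.040)
t=5.000: state=(-1.234, 0.021)
t=5.500: state=(-1.222, 0.003)
t=6.000: state=(-1.205, -0.014)
t=6.500: state=(-1.184, -0.030)
t=7.000: state=(-1.160, -0.045)
t=7.500: state=(-1.133, -0.059)
t=8.000: state=(-1.103, -0.071)
t=8.500: state=(-1.071, -0.083)
t=9.000: state=(-1.036, -0.092)
t=9.500: state=(-0.998, -0.101)
t=10.000: state=(-0.955, -0.108)
t=10.500: state=(-0.908, -0.113)
t=11.000: state=(-0.854, -0.117)
t=11.500: state=(-0.791, -0.118)
t=12.000: state=(-0.714, -0.118)
t=12.500: state=(-0.617, -0.114)
t=13.000: state=(-0.487, -0.108)
t=13.500: state=(-0.301, -0.096)
t=14.000: state=(-0.018, -0.078)
t=14.500: state=(0.429, -0.048)
t=14.520: state=(0.451, -0.047)

(v, w) = (0.451, -0.047)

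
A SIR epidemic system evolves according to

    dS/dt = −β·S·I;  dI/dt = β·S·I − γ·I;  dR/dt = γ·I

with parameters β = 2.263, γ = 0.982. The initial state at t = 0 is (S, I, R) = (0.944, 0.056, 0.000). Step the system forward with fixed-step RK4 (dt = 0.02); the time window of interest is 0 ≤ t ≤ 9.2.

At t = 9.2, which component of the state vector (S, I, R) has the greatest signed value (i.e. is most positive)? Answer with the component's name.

largest component: R

t=0.000: state=(0.944, 0.056, 0.000)
step 1 (dt=0.02): k1=(-0.120, 0.065, 0.055), k2=(-0.121, 0.065, 0.056), k3=(-0.121, 0.065, 0.056), k4=(-0.122, 0.066, 0.056); state += dt/6·(k1+2k2+2k3+k4)
t=0.020: state=(0.942, 0.057, 0.001)
t=0.040: state=(0.939, 0.059, 0.002)
t=0.060: state=(0.937, 0.060, 0.003)
continuing one RK4 step at a time; state shown every 25 steps (Δt=0.5):
t=0.500: state=(0.868, 0.096, 0.037)
t=1.000: state=(0.756, 0.147, 0.096)
t=1.500: state=(0.622, 0.197, 0.181)
t=2.000: state=(0.488, 0.226, 0.286)
t=2.500: state=(0.377, 0.225, 0.398)
t=3.000: state=(0.296, 0.201, 0.503)
t=3.500: state=(0.241, 0.166, 0.593)
t=4.000: state=(0.203, 0.131, 0.666)
t=4.500: state=(0.179, 0.099, 0.722)
t=5.000: state=(0.162, 0.074, 0.764)
t=5.500: state=(0.151, 0.054, 0.795)
t=6.000: state=(0.143, 0.039, 0.818)
t=6.500: state=(0.138, 0.028, 0.834)
t=7.000: state=(0.134, 0.020, 0.846)
t=7.500: state=(0.132, 0.014, 0.854)
t=8.000: state=(0.130, 0.010, 0.860)
t=8.500: state=(0.129, 0.007, 0.864)
t=9.000: state=(0.128, 0.005, 0.867)
t=9.200: state=(0.128, 0.004, 0.868)
compare at T: S=0.128, I=0.004, R=0.868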